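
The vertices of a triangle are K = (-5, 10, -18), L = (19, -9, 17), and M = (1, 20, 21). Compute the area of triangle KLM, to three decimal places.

678.725

KL = (24, -19, 35),  KM = (6, 10, 39)
i: (-19)·39 - 35·10 = -741 - 350 = -1091
j: 35·6 - 24·39 = 210 - 936 = -726
k: 24·10 - (-19)·6 = 240 - (-114) = 354
KL × KM = (-1091, -726, 354)
|KL × KM| = √1842673 ≈ 1357.4509
area = ½ · 1357.4509 ≈ 678.725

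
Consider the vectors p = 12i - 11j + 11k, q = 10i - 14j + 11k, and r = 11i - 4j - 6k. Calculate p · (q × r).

799

q × r:
i: (-14)·(-6) - 11·(-4) = 84 - (-44) = 128
j: 11·11 - 10·(-6) = 121 - (-60) = 181
k: 10·(-4) - (-14)·11 = -40 - (-154) = 114
q × r = (128, 181, 114)
p · (q × r) = 12·128 + (-11)·181 + 11·114 = 1536 - 1991 + 1254 = 799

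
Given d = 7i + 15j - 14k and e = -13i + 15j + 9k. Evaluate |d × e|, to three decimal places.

i: 15·9 - (-14)·15 = 135 - (-210) = 345
j: (-14)·(-13) - 7·9 = 182 - 63 = 119
k: 7·15 - 15·(-13) = 105 - (-195) = 300
d × e = (345, 119, 300)
|d × e| = √(345² + 119² + 300²) = √223186 ≈ 472.4257

472.426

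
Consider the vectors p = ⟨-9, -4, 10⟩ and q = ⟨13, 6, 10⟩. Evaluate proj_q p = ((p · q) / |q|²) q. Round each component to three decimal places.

p · q = (-9)·13 + (-4)·6 + 10·10 = -117 - 24 + 100 = -41
|q|² = 169 + 36 + 100 = 305
proj_q p = (-41/305) · (13, 6, 10) ≈ (-1.748, -0.807, -1.344)

(-1.748, -0.807, -1.344)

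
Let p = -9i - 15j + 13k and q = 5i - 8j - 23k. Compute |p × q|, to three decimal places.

i: (-15)·(-23) - 13·(-8) = 345 - (-104) = 449
j: 13·5 - (-9)·(-23) = 65 - 207 = -142
k: (-9)·(-8) - (-15)·5 = 72 - (-75) = 147
p × q = (449, -142, 147)
|p × q| = √(449² + (-142)² + 147²) = √243374 ≈ 493.3295

493.330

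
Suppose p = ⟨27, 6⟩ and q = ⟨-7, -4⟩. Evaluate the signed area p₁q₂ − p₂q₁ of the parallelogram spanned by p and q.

-66

27·(-4) - 6·(-7) = -108 - (-42) = -66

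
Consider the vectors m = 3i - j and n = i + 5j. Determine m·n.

m · n = 3·1 + (-1)·5 = 3 - 5 = -2

-2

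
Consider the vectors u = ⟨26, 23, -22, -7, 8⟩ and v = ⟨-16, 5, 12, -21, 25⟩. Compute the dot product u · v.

u · v = 26·(-16) + 23·5 + (-22)·12 + (-7)·(-21) + 8·25 = -416 + 115 - 264 + 147 + 200 = -218

-218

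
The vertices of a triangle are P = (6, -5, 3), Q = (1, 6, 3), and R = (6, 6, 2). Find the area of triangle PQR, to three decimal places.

PQ = (-5, 11, 0),  PR = (0, 11, -1)
i: 11·(-1) - 0·11 = -11 - 0 = -11
j: 0·0 - (-5)·(-1) = 0 - 5 = -5
k: (-5)·11 - 11·0 = -55 - 0 = -55
PQ × PR = (-11, -5, -55)
|PQ × PR| = √3171 ≈ 56.3116
area = ½ · 56.3116 ≈ 28.156

28.156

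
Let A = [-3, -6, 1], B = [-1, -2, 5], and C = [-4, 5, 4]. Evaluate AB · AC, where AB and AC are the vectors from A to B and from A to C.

54

AB = B − A = (2, 4, 4)
AC = C − A = (-1, 11, 3)
AB · AC = 2·(-1) + 4·11 + 4·3 = -2 + 44 + 12 = 54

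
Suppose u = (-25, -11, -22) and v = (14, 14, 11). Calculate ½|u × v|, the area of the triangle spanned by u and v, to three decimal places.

i: (-11)·11 - (-22)·14 = -121 - (-308) = 187
j: (-22)·14 - (-25)·11 = -308 - (-275) = -33
k: (-25)·14 - (-11)·14 = -350 - (-154) = -196
u × v = (187, -33, -196)
|u × v| = √(187² + (-33)² + (-196)²) = √74474 ≈ 272.8992
area = ½ · 272.8992 ≈ 136.450

136.450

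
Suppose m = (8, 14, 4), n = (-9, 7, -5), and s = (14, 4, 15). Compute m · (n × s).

n × s:
i: 7·15 - (-5)·4 = 105 - (-20) = 125
j: (-5)·14 - (-9)·15 = -70 - (-135) = 65
k: (-9)·4 - 7·14 = -36 - 98 = -134
n × s = (125, 65, -134)
m · (n × s) = 8·125 + 14·65 + 4·(-134) = 1000 + 910 - 536 = 1374

1374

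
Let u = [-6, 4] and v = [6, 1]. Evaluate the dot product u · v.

-32

u · v = (-6)·6 + 4·1 = -36 + 4 = -32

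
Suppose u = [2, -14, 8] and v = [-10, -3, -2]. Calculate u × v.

(52, -76, -146)

i: (-14)·(-2) - 8·(-3) = 28 - (-24) = 52
j: 8·(-10) - 2·(-2) = -80 - (-4) = -76
k: 2·(-3) - (-14)·(-10) = -6 - 140 = -146
u × v = (52, -76, -146)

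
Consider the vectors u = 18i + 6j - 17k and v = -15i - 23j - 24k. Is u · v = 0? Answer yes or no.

u · v = 18·(-15) + 6·(-23) + (-17)·(-24) = -270 - 138 + 408 = 0
Zero, so the vectors are orthogonal.

yes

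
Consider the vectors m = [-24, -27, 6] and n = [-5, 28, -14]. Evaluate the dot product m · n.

m · n = (-24)·(-5) + (-27)·28 + 6·(-14) = 120 - 756 - 84 = -720

-720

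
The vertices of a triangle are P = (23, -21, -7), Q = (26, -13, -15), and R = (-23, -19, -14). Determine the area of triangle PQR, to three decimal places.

PQ = (3, 8, -8),  PR = (-46, 2, -7)
i: 8·(-7) - (-8)·2 = -56 - (-16) = -40
j: (-8)·(-46) - 3·(-7) = 368 - (-21) = 389
k: 3·2 - 8·(-46) = 6 - (-368) = 374
PQ × PR = (-40, 389, 374)
|PQ × PR| = √292797 ≈ 541.1072
area = ½ · 541.1072 ≈ 270.554

270.554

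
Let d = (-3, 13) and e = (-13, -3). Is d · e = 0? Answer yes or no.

yes

d · e = (-3)·(-13) + 13·(-3) = 39 - 39 = 0
Zero, so the vectors are orthogonal.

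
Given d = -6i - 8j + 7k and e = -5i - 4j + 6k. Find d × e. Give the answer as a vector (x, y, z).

(-20, 1, -16)

i: (-8)·6 - 7·(-4) = -48 - (-28) = -20
j: 7·(-5) - (-6)·6 = -35 - (-36) = 1
k: (-6)·(-4) - (-8)·(-5) = 24 - 40 = -16
d × e = (-20, 1, -16)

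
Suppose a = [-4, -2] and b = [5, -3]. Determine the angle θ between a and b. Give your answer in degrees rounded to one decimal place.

122.5

a · b = (-4)·5 + (-2)·(-3) = -20 + 6 = -14
|a|² = 16 + 4 = 20,  |a| = √20 ≈ 4.472136
|b|² = 25 + 9 = 34,  |b| = √34 ≈ 5.830952
cos θ = -14 / (4.472136 · 5.830952) ≈ -0.53688
θ = arccos(-0.53688) ≈ 122.5°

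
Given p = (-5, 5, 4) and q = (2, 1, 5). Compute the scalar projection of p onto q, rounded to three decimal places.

2.739

p · q = (-5)·2 + 5·1 + 4·5 = -10 + 5 + 20 = 15
|q| = √(4 + 1 + 25) = √30 ≈ 5.4772
comp_q p = 15 / √30 ≈ 2.739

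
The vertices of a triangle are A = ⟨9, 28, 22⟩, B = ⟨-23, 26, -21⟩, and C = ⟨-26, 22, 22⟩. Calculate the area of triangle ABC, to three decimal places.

765.910

AB = (-32, -2, -43),  AC = (-35, -6, 0)
i: (-2)·0 - (-43)·(-6) = 0 - 258 = -258
j: (-43)·(-35) - (-32)·0 = 1505 - 0 = 1505
k: (-32)·(-6) - (-2)·(-35) = 192 - 70 = 122
AB × AC = (-258, 1505, 122)
|AB × AC| = √2346473 ≈ 1531.8202
area = ½ · 1531.8202 ≈ 765.910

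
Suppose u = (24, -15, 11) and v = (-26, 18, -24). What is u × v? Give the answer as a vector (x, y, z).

(162, 290, 42)

i: (-15)·(-24) - 11·18 = 360 - 198 = 162
j: 11·(-26) - 24·(-24) = -286 - (-576) = 290
k: 24·18 - (-15)·(-26) = 432 - 390 = 42
u × v = (162, 290, 42)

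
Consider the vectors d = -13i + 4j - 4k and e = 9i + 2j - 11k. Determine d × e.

(-36, -179, -62)

i: 4·(-11) - (-4)·2 = -44 - (-8) = -36
j: (-4)·9 - (-13)·(-11) = -36 - 143 = -179
k: (-13)·2 - 4·9 = -26 - 36 = -62
d × e = (-36, -179, -62)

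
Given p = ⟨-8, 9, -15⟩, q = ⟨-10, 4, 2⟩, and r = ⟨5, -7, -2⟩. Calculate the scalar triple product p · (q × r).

-888

q × r:
i: 4·(-2) - 2·(-7) = -8 - (-14) = 6
j: 2·5 - (-10)·(-2) = 10 - 20 = -10
k: (-10)·(-7) - 4·5 = 70 - 20 = 50
q × r = (6, -10, 50)
p · (q × r) = (-8)·6 + 9·(-10) + (-15)·50 = -48 - 90 - 750 = -888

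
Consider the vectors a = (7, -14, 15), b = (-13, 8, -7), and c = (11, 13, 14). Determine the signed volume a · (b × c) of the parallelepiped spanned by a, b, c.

-3904

b × c:
i: 8·14 - (-7)·13 = 112 - (-91) = 203
j: (-7)·11 - (-13)·14 = -77 - (-182) = 105
k: (-13)·13 - 8·11 = -169 - 88 = -257
b × c = (203, 105, -257)
a · (b × c) = 7·203 + (-14)·105 + 15·(-257) = 1421 - 1470 - 3855 = -3904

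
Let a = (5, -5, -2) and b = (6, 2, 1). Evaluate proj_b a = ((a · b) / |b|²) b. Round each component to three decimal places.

(2.634, 0.878, 0.439)

a · b = 5·6 + (-5)·2 + (-2)·1 = 30 - 10 - 2 = 18
|b|² = 36 + 4 + 1 = 41
proj_b a = (18/41) · (6, 2, 1) ≈ (2.634, 0.878, 0.439)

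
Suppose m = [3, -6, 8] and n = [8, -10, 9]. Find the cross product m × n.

i: (-6)·9 - 8·(-10) = -54 - (-80) = 26
j: 8·8 - 3·9 = 64 - 27 = 37
k: 3·(-10) - (-6)·8 = -30 - (-48) = 18
m × n = (26, 37, 18)

(26, 37, 18)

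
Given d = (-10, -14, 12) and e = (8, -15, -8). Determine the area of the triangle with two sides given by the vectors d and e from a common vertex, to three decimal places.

196.319

i: (-14)·(-8) - 12·(-15) = 112 - (-180) = 292
j: 12·8 - (-10)·(-8) = 96 - 80 = 16
k: (-10)·(-15) - (-14)·8 = 150 - (-112) = 262
d × e = (292, 16, 262)
|d × e| = √(292² + 16² + 262²) = √154164 ≈ 392.6372
area = ½ · 392.6372 ≈ 196.319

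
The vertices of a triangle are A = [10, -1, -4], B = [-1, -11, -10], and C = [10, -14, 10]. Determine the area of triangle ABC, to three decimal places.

151.401

AB = (-11, -10, -6),  AC = (0, -13, 14)
i: (-10)·14 - (-6)·(-13) = -140 - 78 = -218
j: (-6)·0 - (-11)·14 = 0 - (-154) = 154
k: (-11)·(-13) - (-10)·0 = 143 - 0 = 143
AB × AC = (-218, 154, 143)
|AB × AC| = √91689 ≈ 302.8019
area = ½ · 302.8019 ≈ 151.401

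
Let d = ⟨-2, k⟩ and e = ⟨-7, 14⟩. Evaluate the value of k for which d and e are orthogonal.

d · e = (-2)·(-7) + k·14 = 14 + 14k
Set equal to 0: 14k = -14, so k = -1.

-1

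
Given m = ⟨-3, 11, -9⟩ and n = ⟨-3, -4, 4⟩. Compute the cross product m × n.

i: 11·4 - (-9)·(-4) = 44 - 36 = 8
j: (-9)·(-3) - (-3)·4 = 27 - (-12) = 39
k: (-3)·(-4) - 11·(-3) = 12 - (-33) = 45
m × n = (8, 39, 45)

(8, 39, 45)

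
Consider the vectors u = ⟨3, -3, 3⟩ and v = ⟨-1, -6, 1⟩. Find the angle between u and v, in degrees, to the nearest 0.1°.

u · v = 3·(-1) + (-3)·(-6) + 3·1 = -3 + 18 + 3 = 18
|u|² = 9 + 9 + 9 = 27,  |u| = √27 ≈ 5.196152
|v|² = 1 + 36 + 1 = 38,  |v| = √38 ≈ 6.164414
cos θ = 18 / (5.196152 · 6.164414) ≈ 0.56195
θ = arccos(0.56195) ≈ 55.8°

55.8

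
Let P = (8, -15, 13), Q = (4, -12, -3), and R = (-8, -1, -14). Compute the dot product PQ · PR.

538

PQ = Q − P = (-4, 3, -16)
PR = R − P = (-16, 14, -27)
PQ · PR = (-4)·(-16) + 3·14 + (-16)·(-27) = 64 + 42 + 432 = 538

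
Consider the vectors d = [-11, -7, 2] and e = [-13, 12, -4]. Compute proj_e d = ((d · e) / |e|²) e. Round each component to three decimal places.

(-2.015, 1.860, -0.620)

d · e = (-11)·(-13) + (-7)·12 + 2·(-4) = 143 - 84 - 8 = 51
|e|² = 169 + 144 + 16 = 329
proj_e d = (51/329) · (-13, 12, -4) ≈ (-2.015, 1.860, -0.620)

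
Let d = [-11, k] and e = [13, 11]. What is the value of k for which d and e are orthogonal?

13

d · e = (-11)·13 + k·11 = -143 + 11k
Set equal to 0: 11k = 143, so k = 13.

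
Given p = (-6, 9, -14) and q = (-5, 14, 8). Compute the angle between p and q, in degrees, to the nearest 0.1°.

81.5

p · q = (-6)·(-5) + 9·14 + (-14)·8 = 30 + 126 - 112 = 44
|p|² = 36 + 81 + 196 = 313,  |p| = √313 ≈ 17.691806
|q|² = 25 + 196 + 64 = 285,  |q| = √285 ≈ 16.881943
cos θ = 44 / (17.691806 · 16.881943) ≈ 0.14732
θ = arccos(0.14732) ≈ 81.5°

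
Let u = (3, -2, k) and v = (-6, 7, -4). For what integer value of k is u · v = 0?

u · v = 3·(-6) + (-2)·7 + k·(-4) = -32 - 4k
Set equal to 0: -4k = 32, so k = -8.

-8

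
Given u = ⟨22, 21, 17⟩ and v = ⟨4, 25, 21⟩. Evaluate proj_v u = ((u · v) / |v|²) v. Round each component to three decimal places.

(3.586, 22.412, 18.826)

u · v = 22·4 + 21·25 + 17·21 = 88 + 525 + 357 = 970
|v|² = 16 + 625 + 441 = 1082
proj_v u = (970/1082) · (4, 25, 21) ≈ (3.586, 22.412, 18.826)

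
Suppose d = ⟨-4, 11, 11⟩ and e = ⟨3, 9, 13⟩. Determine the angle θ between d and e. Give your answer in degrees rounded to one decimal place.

d · e = (-4)·3 + 11·9 + 11·13 = -12 + 99 + 143 = 230
|d|² = 16 + 121 + 121 = 258,  |d| = √258 ≈ 16.062378
|e|² = 9 + 81 + 169 = 259,  |e| = √259 ≈ 16.093477
cos θ = 230 / (16.062378 · 16.093477) ≈ 0.88975
θ = arccos(0.88975) ≈ 27.2°

27.2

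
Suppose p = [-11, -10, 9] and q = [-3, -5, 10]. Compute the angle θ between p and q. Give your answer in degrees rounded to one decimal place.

30.7

p · q = (-11)·(-3) + (-10)·(-5) + 9·10 = 33 + 50 + 90 = 173
|p|² = 121 + 100 + 81 = 302,  |p| = √302 ≈ 17.378147
|q|² = 9 + 25 + 100 = 134,  |q| = √134 ≈ 11.575837
cos θ = 173 / (17.378147 · 11.575837) ≈ 0.85998
θ = arccos(0.85998) ≈ 30.7°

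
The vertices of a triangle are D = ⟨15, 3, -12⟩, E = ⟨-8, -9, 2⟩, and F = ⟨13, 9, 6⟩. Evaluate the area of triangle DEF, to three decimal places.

257.507

DE = (-23, -12, 14),  DF = (-2, 6, 18)
i: (-12)·18 - 14·6 = -216 - 84 = -300
j: 14·(-2) - (-23)·18 = -28 - (-414) = 386
k: (-23)·6 - (-12)·(-2) = -138 - 24 = -162
DE × DF = (-300, 386, -162)
|DE × DF| = √265240 ≈ 515.0146
area = ½ · 515.0146 ≈ 257.507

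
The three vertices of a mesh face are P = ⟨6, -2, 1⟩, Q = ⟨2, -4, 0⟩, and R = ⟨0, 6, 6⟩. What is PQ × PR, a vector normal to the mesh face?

(-2, 26, -44)

PQ = (-4, -2, -1)
PR = (-6, 8, 5)
i: (-2)·5 - (-1)·8 = -10 - (-8) = -2
j: (-1)·(-6) - (-4)·5 = 6 - (-20) = 26
k: (-4)·8 - (-2)·(-6) = -32 - 12 = -44
PQ × PR = (-2, 26, -44)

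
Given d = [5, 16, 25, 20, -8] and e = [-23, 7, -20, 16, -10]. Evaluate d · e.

-103

d · e = 5·(-23) + 16·7 + 25·(-20) + 20·16 + (-8)·(-10) = -115 + 112 - 500 + 320 + 80 = -103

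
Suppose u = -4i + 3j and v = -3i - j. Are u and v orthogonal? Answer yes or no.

no

u · v = (-4)·(-3) + 3·(-1) = 12 - 3 = 9
Nonzero, so the vectors are not orthogonal.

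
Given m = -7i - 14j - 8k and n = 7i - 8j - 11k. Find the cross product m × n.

(90, -133, 154)

i: (-14)·(-11) - (-8)·(-8) = 154 - 64 = 90
j: (-8)·7 - (-7)·(-11) = -56 - 77 = -133
k: (-7)·(-8) - (-14)·7 = 56 - (-98) = 154
m × n = (90, -133, 154)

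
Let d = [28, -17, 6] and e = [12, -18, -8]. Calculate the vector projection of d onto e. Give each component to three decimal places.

(13.398, -20.098, -8.932)

d · e = 28·12 + (-17)·(-18) + 6·(-8) = 336 + 306 - 48 = 594
|e|² = 144 + 324 + 64 = 532
proj_e d = (594/532) · (12, -18, -8) ≈ (13.398, -20.098, -8.932)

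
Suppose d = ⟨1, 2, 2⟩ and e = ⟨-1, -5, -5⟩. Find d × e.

i: 2·(-5) - 2·(-5) = -10 - (-10) = 0
j: 2·(-1) - 1·(-5) = -2 - (-5) = 3
k: 1·(-5) - 2·(-1) = -5 - (-2) = -3
d × e = (0, 3, -3)

(0, 3, -3)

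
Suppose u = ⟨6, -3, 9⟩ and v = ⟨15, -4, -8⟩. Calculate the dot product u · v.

u · v = 6·15 + (-3)·(-4) + 9·(-8) = 90 + 12 - 72 = 30

30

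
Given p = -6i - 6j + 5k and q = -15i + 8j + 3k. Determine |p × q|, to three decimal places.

i: (-6)·3 - 5·8 = -18 - 40 = -58
j: 5·(-15) - (-6)·3 = -75 - (-18) = -57
k: (-6)·8 - (-6)·(-15) = -48 - 90 = -138
p × q = (-58, -57, -138)
|p × q| = √((-58)² + (-57)² + (-138)²) = √25657 ≈ 160.1780

160.178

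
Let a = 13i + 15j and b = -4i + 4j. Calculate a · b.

a · b = 13·(-4) + 15·4 = -52 + 60 = 8

8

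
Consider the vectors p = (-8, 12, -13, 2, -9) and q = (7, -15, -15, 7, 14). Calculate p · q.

-153

p · q = (-8)·7 + 12·(-15) + (-13)·(-15) + 2·7 + (-9)·14 = -56 - 180 + 195 + 14 - 126 = -153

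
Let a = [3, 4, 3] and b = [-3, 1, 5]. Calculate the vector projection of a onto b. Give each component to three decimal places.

a · b = 3·(-3) + 4·1 + 3·5 = -9 + 4 + 15 = 10
|b|² = 9 + 1 + 25 = 35
proj_b a = (10/35) · (-3, 1, 5) ≈ (-0.857, 0.286, 1.429)

(-0.857, 0.286, 1.429)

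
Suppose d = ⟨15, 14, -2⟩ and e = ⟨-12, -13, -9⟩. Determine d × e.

(-152, 159, -27)

i: 14·(-9) - (-2)·(-13) = -126 - 26 = -152
j: (-2)·(-12) - 15·(-9) = 24 - (-135) = 159
k: 15·(-13) - 14·(-12) = -195 - (-168) = -27
d × e = (-152, 159, -27)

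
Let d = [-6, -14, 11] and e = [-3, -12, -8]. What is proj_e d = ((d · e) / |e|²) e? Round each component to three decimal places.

(-1.355, -5.419, -3.613)

d · e = (-6)·(-3) + (-14)·(-12) + 11·(-8) = 18 + 168 - 88 = 98
|e|² = 9 + 144 + 64 = 217
proj_e d = (98/217) · (-3, -12, -8) ≈ (-1.355, -5.419, -3.613)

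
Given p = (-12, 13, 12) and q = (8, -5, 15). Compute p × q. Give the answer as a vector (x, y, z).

i: 13·15 - 12·(-5) = 195 - (-60) = 255
j: 12·8 - (-12)·15 = 96 - (-180) = 276
k: (-12)·(-5) - 13·8 = 60 - 104 = -44
p × q = (255, 276, -44)

(255, 276, -44)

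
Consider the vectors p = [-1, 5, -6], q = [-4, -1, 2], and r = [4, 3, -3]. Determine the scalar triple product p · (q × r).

31

q × r:
i: (-1)·(-3) - 2·3 = 3 - 6 = -3
j: 2·4 - (-4)·(-3) = 8 - 12 = -4
k: (-4)·3 - (-1)·4 = -12 - (-4) = -8
q × r = (-3, -4, -8)
p · (q × r) = (-1)·(-3) + 5·(-4) + (-6)·(-8) = 3 - 20 + 48 = 31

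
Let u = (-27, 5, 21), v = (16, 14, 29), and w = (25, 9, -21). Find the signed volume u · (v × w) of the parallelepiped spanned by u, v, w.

15964

v × w:
i: 14·(-21) - 29·9 = -294 - 261 = -555
j: 29·25 - 16·(-21) = 725 - (-336) = 1061
k: 16·9 - 14·25 = 144 - 350 = -206
v × w = (-555, 1061, -206)
u · (v × w) = (-27)·(-555) + 5·1061 + 21·(-206) = 14985 + 5305 - 4326 = 15964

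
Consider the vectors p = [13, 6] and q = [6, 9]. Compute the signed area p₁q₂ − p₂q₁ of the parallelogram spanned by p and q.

13·9 - 6·6 = 117 - 36 = 81

81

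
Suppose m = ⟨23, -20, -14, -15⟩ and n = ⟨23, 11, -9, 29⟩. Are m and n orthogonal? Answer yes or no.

m · n = 23·23 + (-20)·11 + (-14)·(-9) + (-15)·29 = 529 - 220 + 126 - 435 = 0
Zero, so the vectors are orthogonal.

yes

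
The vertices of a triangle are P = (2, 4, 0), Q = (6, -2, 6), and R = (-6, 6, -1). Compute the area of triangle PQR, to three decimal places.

PQ = (4, -6, 6),  PR = (-8, 2, -1)
i: (-6)·(-1) - 6·2 = 6 - 12 = -6
j: 6·(-8) - 4·(-1) = -48 - (-4) = -44
k: 4·2 - (-6)·(-8) = 8 - 48 = -40
PQ × PR = (-6, -44, -40)
|PQ × PR| = √3572 ≈ 59.7662
area = ½ · 59.7662 ≈ 29.883

29.883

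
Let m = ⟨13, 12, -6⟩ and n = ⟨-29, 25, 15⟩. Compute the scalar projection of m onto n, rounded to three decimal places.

m · n = 13·(-29) + 12·25 + (-6)·15 = -377 + 300 - 90 = -167
|n| = √(841 + 625 + 225) = √1691 ≈ 41.1218
comp_n m = -167 / √1691 ≈ -4.061

-4.061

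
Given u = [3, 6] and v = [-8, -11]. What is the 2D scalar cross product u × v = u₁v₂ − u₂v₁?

3·(-11) - 6·(-8) = -33 - (-48) = 15

15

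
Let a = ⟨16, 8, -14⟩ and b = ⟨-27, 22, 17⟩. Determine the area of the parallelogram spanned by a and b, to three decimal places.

728.695

i: 8·17 - (-14)·22 = 136 - (-308) = 444
j: (-14)·(-27) - 16·17 = 378 - 272 = 106
k: 16·22 - 8·(-27) = 352 - (-216) = 568
a × b = (444, 106, 568)
|a × b| = √(444² + 106² + 568²) = √530996 ≈ 728.6947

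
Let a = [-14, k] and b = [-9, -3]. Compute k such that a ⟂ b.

42

a · b = (-14)·(-9) + k·(-3) = 126 - 3k
Set equal to 0: -3k = -126, so k = 42.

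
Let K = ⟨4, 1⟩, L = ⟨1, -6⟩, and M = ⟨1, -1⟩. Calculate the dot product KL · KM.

KL = L − K = (-3, -7)
KM = M − K = (-3, -2)
KL · KM = (-3)·(-3) + (-7)·(-2) = 9 + 14 = 23

23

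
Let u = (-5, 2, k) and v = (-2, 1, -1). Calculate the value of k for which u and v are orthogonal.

u · v = (-5)·(-2) + 2·1 + k·(-1) = 12 - 1k
Set equal to 0: -1k = -12, so k = 12.

12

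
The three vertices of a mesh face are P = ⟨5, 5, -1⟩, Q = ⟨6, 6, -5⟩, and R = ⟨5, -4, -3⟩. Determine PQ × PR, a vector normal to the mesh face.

PQ = (1, 1, -4)
PR = (0, -9, -2)
i: 1·(-2) - (-4)·(-9) = -2 - 36 = -38
j: (-4)·0 - 1·(-2) = 0 - (-2) = 2
k: 1·(-9) - 1·0 = -9 - 0 = -9
PQ × PR = (-38, 2, -9)

(-38, 2, -9)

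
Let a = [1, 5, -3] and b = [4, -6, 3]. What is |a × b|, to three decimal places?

30.166

i: 5·3 - (-3)·(-6) = 15 - 18 = -3
j: (-3)·4 - 1·3 = -12 - 3 = -15
k: 1·(-6) - 5·4 = -6 - 20 = -26
a × b = (-3, -15, -26)
|a × b| = √((-3)² + (-15)² + (-26)²) = √910 ≈ 30.1662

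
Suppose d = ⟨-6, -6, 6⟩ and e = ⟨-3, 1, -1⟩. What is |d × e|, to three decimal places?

33.941

i: (-6)·(-1) - 6·1 = 6 - 6 = 0
j: 6·(-3) - (-6)·(-1) = -18 - 6 = -24
k: (-6)·1 - (-6)·(-3) = -6 - 18 = -24
d × e = (0, -24, -24)
|d × e| = √(0² + (-24)² + (-24)²) = √1152 ≈ 33.9411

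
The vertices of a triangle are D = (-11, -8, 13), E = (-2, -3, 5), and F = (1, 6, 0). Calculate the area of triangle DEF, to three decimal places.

DE = (9, 5, -8),  DF = (12, 14, -13)
i: 5·(-13) - (-8)·14 = -65 - (-112) = 47
j: (-8)·12 - 9·(-13) = -96 - (-117) = 21
k: 9·14 - 5·12 = 126 - 60 = 66
DE × DF = (47, 21, 66)
|DE × DF| = √7006 ≈ 83.7019
area = ½ · 83.7019 ≈ 41.851

41.851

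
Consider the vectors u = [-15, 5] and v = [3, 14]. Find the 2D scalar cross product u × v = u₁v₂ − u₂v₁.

(-15)·14 - 5·3 = -210 - 15 = -225

-225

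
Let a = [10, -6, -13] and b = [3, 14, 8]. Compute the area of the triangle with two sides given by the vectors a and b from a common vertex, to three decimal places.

i: (-6)·8 - (-13)·14 = -48 - (-182) = 134
j: (-13)·3 - 10·8 = -39 - 80 = -119
k: 10·14 - (-6)·3 = 140 - (-18) = 158
a × b = (134, -119, 158)
|a × b| = √(134² + (-119)² + 158²) = √57081 ≈ 238.9163
area = ½ · 238.9163 ≈ 119.458

119.458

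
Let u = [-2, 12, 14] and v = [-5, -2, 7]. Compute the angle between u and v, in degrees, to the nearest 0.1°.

u · v = (-2)·(-5) + 12·(-2) + 14·7 = 10 - 24 + 98 = 84
|u|² = 4 + 144 + 196 = 344,  |u| = √344 ≈ 18.547237
|v|² = 25 + 4 + 49 = 78,  |v| = √78 ≈ 8.831761
cos θ = 84 / (18.547237 · 8.831761) ≈ 0.51281
θ = arccos(0.51281) ≈ 59.1°

59.1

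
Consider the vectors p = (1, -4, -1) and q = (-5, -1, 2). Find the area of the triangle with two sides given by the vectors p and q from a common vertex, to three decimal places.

11.522

i: (-4)·2 - (-1)·(-1) = -8 - 1 = -9
j: (-1)·(-5) - 1·2 = 5 - 2 = 3
k: 1·(-1) - (-4)·(-5) = -1 - 20 = -21
p × q = (-9, 3, -21)
|p × q| = √((-9)² + 3² + (-21)²) = √531 ≈ 23.0434
area = ½ · 23.0434 ≈ 11.522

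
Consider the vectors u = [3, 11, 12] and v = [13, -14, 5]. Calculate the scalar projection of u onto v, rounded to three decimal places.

-2.785

u · v = 3·13 + 11·(-14) + 12·5 = 39 - 154 + 60 = -55
|v| = √(169 + 196 + 25) = √390 ≈ 19.7484
comp_v u = -55 / √390 ≈ -2.785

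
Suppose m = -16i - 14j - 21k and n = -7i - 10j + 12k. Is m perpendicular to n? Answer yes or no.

m · n = (-16)·(-7) + (-14)·(-10) + (-21)·12 = 112 + 140 - 252 = 0
Zero, so the vectors are orthogonal.

yes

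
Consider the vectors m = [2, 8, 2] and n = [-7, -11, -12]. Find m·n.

m · n = 2·(-7) + 8·(-11) + 2·(-12) = -14 - 88 - 24 = -126

-126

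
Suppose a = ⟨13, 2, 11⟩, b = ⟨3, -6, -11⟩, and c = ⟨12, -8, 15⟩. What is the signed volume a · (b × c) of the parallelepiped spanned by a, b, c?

b × c:
i: (-6)·15 - (-11)·(-8) = -90 - 88 = -178
j: (-11)·12 - 3·15 = -132 - 45 = -177
k: 3·(-8) - (-6)·12 = -24 - (-72) = 48
b × c = (-178, -177, 48)
a · (b × c) = 13·(-178) + 2·(-177) + 11·48 = -2314 - 354 + 528 = -2140

-2140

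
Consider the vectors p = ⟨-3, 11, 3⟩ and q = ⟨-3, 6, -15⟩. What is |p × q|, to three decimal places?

191.390

i: 11·(-15) - 3·6 = -165 - 18 = -183
j: 3·(-3) - (-3)·(-15) = -9 - 45 = -54
k: (-3)·6 - 11·(-3) = -18 - (-33) = 15
p × q = (-183, -54, 15)
|p × q| = √((-183)² + (-54)² + 15²) = √36630 ≈ 191.3897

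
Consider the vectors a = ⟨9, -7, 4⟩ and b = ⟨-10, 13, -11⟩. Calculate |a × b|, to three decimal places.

79.467

i: (-7)·(-11) - 4·13 = 77 - 52 = 25
j: 4·(-10) - 9·(-11) = -40 - (-99) = 59
k: 9·13 - (-7)·(-10) = 117 - 70 = 47
a × b = (25, 59, 47)
|a × b| = √(25² + 59² + 47²) = √6315 ≈ 79.4670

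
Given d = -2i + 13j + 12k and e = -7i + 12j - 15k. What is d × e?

i: 13·(-15) - 12·12 = -195 - 144 = -339
j: 12·(-7) - (-2)·(-15) = -84 - 30 = -114
k: (-2)·12 - 13·(-7) = -24 - (-91) = 67
d × e = (-339, -114, 67)

(-339, -114, 67)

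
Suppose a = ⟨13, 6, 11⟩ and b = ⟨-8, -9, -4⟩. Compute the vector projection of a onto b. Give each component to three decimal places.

a · b = 13·(-8) + 6·(-9) + 11·(-4) = -104 - 54 - 44 = -202
|b|² = 64 + 81 + 16 = 161
proj_b a = (-202/161) · (-8, -9, -4) ≈ (10.037, 11.292, 5.019)

(10.037, 11.292, 5.019)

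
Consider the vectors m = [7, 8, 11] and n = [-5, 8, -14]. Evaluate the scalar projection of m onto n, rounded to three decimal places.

m · n = 7·(-5) + 8·8 + 11·(-14) = -35 + 64 - 154 = -125
|n| = √(25 + 64 + 196) = √285 ≈ 16.8819
comp_n m = -125 / √285 ≈ -7.404

-7.404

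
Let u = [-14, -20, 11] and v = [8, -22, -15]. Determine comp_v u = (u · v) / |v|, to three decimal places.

u · v = (-14)·8 + (-20)·(-22) + 11·(-15) = -112 + 440 - 165 = 163
|v| = √(64 + 484 + 225) = √773 ≈ 27.8029
comp_v u = 163 / √773 ≈ 5.863

5.863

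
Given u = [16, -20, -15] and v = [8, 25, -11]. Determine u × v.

(595, 56, 560)

i: (-20)·(-11) - (-15)·25 = 220 - (-375) = 595
j: (-15)·8 - 16·(-11) = -120 - (-176) = 56
k: 16·25 - (-20)·8 = 400 - (-160) = 560
u × v = (595, 56, 560)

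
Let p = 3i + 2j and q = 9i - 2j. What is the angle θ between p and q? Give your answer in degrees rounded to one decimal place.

46.2

p · q = 3·9 + 2·(-2) = 27 - 4 = 23
|p|² = 9 + 4 = 13,  |p| = √13 ≈ 3.605551
|q|² = 81 + 4 = 85,  |q| = √85 ≈ 9.219544
cos θ = 23 / (3.605551 · 9.219544) ≈ 0.69191
θ = arccos(0.69191) ≈ 46.2°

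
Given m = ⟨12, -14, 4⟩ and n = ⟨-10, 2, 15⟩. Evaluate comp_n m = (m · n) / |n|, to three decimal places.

-4.852

m · n = 12·(-10) + (-14)·2 + 4·15 = -120 - 28 + 60 = -88
|n| = √(100 + 4 + 225) = √329 ≈ 18.1384
comp_n m = -88 / √329 ≈ -4.852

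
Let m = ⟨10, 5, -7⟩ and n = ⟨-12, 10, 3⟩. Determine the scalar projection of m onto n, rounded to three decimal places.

-5.721

m · n = 10·(-12) + 5·10 + (-7)·3 = -120 + 50 - 21 = -91
|n| = √(144 + 100 + 9) = √253 ≈ 15.9060
comp_n m = -91 / √253 ≈ -5.721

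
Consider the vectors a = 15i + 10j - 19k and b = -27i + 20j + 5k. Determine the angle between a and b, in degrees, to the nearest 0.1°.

a · b = 15·(-27) + 10·20 + (-19)·5 = -405 + 200 - 95 = -300
|a|² = 225 + 100 + 361 = 686,  |a| = √686 ≈ 26.191602
|b|² = 729 + 400 + 25 = 1154,  |b| = √1154 ≈ 33.970576
cos θ = -300 / (26.191602 · 33.970576) ≈ -0.33718
θ = arccos(-0.33718) ≈ 109.7°

109.7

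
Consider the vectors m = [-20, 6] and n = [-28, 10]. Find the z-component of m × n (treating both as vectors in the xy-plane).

-32

(-20)·10 - 6·(-28) = -200 - (-168) = -32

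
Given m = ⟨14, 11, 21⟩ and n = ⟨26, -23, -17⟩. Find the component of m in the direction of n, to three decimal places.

-6.364

m · n = 14·26 + 11·(-23) + 21·(-17) = 364 - 253 - 357 = -246
|n| = √(676 + 529 + 289) = √1494 ≈ 38.6523
comp_n m = -246 / √1494 ≈ -6.364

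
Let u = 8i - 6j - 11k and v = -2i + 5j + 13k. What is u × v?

(-23, -82, 28)

i: (-6)·13 - (-11)·5 = -78 - (-55) = -23
j: (-11)·(-2) - 8·13 = 22 - 104 = -82
k: 8·5 - (-6)·(-2) = 40 - 12 = 28
u × v = (-23, -82, 28)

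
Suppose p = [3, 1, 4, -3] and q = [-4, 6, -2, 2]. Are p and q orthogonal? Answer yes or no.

p · q = 3·(-4) + 1·6 + 4·(-2) + (-3)·2 = -12 + 6 - 8 - 6 = -20
Nonzero, so the vectors are not orthogonal.

no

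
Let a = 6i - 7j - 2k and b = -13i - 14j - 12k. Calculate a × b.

(56, 98, -175)

i: (-7)·(-12) - (-2)·(-14) = 84 - 28 = 56
j: (-2)·(-13) - 6·(-12) = 26 - (-72) = 98
k: 6·(-14) - (-7)·(-13) = -84 - 91 = -175
a × b = (56, 98, -175)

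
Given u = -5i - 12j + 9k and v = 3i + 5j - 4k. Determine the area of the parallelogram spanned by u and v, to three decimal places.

13.379

i: (-12)·(-4) - 9·5 = 48 - 45 = 3
j: 9·3 - (-5)·(-4) = 27 - 20 = 7
k: (-5)·5 - (-12)·3 = -25 - (-36) = 11
u × v = (3, 7, 11)
|u × v| = √(3² + 7² + 11²) = √179 ≈ 13.3791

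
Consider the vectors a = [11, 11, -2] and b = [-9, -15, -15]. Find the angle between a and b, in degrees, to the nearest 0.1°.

130.3

a · b = 11·(-9) + 11·(-15) + (-2)·(-15) = -99 - 165 + 30 = -234
|a|² = 121 + 121 + 4 = 246,  |a| = √246 ≈ 15.684387
|b|² = 81 + 225 + 225 = 531,  |b| = √531 ≈ 23.043437
cos θ = -234 / (15.684387 · 23.043437) ≈ -0.64744
θ = arccos(-0.64744) ≈ 130.3°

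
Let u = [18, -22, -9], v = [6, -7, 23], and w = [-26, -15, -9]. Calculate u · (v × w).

21760

v × w:
i: (-7)·(-9) - 23·(-15) = 63 - (-345) = 408
j: 23·(-26) - 6·(-9) = -598 - (-54) = -544
k: 6·(-15) - (-7)·(-26) = -90 - 182 = -272
v × w = (408, -544, -272)
u · (v × w) = 18·408 + (-22)·(-544) + (-9)·(-272) = 7344 + 11968 + 2448 = 21760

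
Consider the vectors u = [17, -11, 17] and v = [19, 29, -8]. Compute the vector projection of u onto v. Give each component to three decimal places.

(-1.981, -3.024, 0.834)

u · v = 17·19 + (-11)·29 + 17·(-8) = 323 - 319 - 136 = -132
|v|² = 361 + 841 + 64 = 1266
proj_v u = (-132/1266) · (19, 29, -8) ≈ (-1.981, -3.024, 0.834)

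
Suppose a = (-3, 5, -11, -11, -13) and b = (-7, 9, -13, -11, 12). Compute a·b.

174

a · b = (-3)·(-7) + 5·9 + (-11)·(-13) + (-11)·(-11) + (-13)·12 = 21 + 45 + 143 + 121 - 156 = 174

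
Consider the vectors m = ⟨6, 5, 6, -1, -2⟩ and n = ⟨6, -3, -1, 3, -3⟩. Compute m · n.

18

m · n = 6·6 + 5·(-3) + 6·(-1) + (-1)·3 + (-2)·(-3) = 36 - 15 - 6 - 3 + 6 = 18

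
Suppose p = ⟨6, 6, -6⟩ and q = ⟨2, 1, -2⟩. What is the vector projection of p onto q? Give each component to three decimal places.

p · q = 6·2 + 6·1 + (-6)·(-2) = 12 + 6 + 12 = 30
|q|² = 4 + 1 + 4 = 9
proj_q p = (30/9) · (2, 1, -2) ≈ (6.667, 3.333, -6.667)

(6.667, 3.333, -6.667)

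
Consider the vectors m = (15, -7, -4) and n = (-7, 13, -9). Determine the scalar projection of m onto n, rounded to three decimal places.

m · n = 15·(-7) + (-7)·13 + (-4)·(-9) = -105 - 91 + 36 = -160
|n| = √(49 + 169 + 81) = √299 ≈ 17.2916
comp_n m = -160 / √299 ≈ -9.253

-9.253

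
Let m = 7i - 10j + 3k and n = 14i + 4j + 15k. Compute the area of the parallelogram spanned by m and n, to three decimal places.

241.737

i: (-10)·15 - 3·4 = -150 - 12 = -162
j: 3·14 - 7·15 = 42 - 105 = -63
k: 7·4 - (-10)·14 = 28 - (-140) = 168
m × n = (-162, -63, 168)
|m × n| = √((-162)² + (-63)² + 168²) = √58437 ≈ 241.7375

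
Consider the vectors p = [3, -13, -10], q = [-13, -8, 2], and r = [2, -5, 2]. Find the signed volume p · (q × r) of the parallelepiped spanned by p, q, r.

-1218

q × r:
i: (-8)·2 - 2·(-5) = -16 - (-10) = -6
j: 2·2 - (-13)·2 = 4 - (-26) = 30
k: (-13)·(-5) - (-8)·2 = 65 - (-16) = 81
q × r = (-6, 30, 81)
p · (q × r) = 3·(-6) + (-13)·30 + (-10)·81 = -18 - 390 - 810 = -1218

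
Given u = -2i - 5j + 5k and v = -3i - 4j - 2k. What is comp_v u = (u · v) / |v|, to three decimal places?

u · v = (-2)·(-3) + (-5)·(-4) + 5·(-2) = 6 + 20 - 10 = 16
|v| = √(9 + 16 + 4) = √29 ≈ 5.3852
comp_v u = 16 / √29 ≈ 2.971

2.971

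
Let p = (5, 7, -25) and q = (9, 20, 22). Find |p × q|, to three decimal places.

i: 7·22 - (-25)·20 = 154 - (-500) = 654
j: (-25)·9 - 5·22 = -225 - 110 = -335
k: 5·20 - 7·9 = 100 - 63 = 37
p × q = (654, -335, 37)
|p × q| = √(654² + (-335)² + 37²) = √541310 ≈ 735.7377

735.738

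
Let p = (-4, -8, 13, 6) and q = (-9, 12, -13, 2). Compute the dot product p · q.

p · q = (-4)·(-9) + (-8)·12 + 13·(-13) + 6·2 = 36 - 96 - 169 + 12 = -217

-217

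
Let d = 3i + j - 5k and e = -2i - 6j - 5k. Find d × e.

(-35, 25, -16)

i: 1·(-5) - (-5)·(-6) = -5 - 30 = -35
j: (-5)·(-2) - 3·(-5) = 10 - (-15) = 25
k: 3·(-6) - 1·(-2) = -18 - (-2) = -16
d × e = (-35, 25, -16)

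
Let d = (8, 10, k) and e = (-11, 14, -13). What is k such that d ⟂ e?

4

d · e = 8·(-11) + 10·14 + k·(-13) = 52 - 13k
Set equal to 0: -13k = -52, so k = 4.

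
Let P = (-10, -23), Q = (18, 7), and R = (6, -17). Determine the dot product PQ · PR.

628

PQ = Q − P = (28, 30)
PR = R − P = (16, 6)
PQ · PR = 28·16 + 30·6 = 448 + 180 = 628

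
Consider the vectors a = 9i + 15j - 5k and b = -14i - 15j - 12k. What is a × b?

(-255, 178, 75)

i: 15·(-12) - (-5)·(-15) = -180 - 75 = -255
j: (-5)·(-14) - 9·(-12) = 70 - (-108) = 178
k: 9·(-15) - 15·(-14) = -135 - (-210) = 75
a × b = (-255, 178, 75)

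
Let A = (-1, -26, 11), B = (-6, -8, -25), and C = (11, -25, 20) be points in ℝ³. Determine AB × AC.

(198, -387, -221)

AB = (-5, 18, -36)
AC = (12, 1, 9)
i: 18·9 - (-36)·1 = 162 - (-36) = 198
j: (-36)·12 - (-5)·9 = -432 - (-45) = -387
k: (-5)·1 - 18·12 = -5 - 216 = -221
AB × AC = (198, -387, -221)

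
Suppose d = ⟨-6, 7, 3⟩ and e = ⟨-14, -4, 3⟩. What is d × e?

i: 7·3 - 3·(-4) = 21 - (-12) = 33
j: 3·(-14) - (-6)·3 = -42 - (-18) = -24
k: (-6)·(-4) - 7·(-14) = 24 - (-98) = 122
d × e = (33, -24, 122)

(33, -24, 122)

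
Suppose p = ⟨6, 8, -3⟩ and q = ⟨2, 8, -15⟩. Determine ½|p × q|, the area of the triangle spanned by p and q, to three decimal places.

i: 8·(-15) - (-3)·8 = -120 - (-24) = -96
j: (-3)·2 - 6·(-15) = -6 - (-90) = 84
k: 6·8 - 8·2 = 48 - 16 = 32
p × q = (-96, 84, 32)
|p × q| = √((-96)² + 84² + 32²) = √17296 ≈ 131.5143
area = ½ · 131.5143 ≈ 65.757

65.757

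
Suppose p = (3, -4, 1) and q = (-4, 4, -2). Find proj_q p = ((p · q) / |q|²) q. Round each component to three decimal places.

p · q = 3·(-4) + (-4)·4 + 1·(-2) = -12 - 16 - 2 = -30
|q|² = 16 + 16 + 4 = 36
proj_q p = (-30/36) · (-4, 4, -2) ≈ (3.333, -3.333, 1.667)

(3.333, -3.333, 1.667)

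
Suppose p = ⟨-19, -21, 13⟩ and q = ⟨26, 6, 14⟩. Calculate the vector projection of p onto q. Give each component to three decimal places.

p · q = (-19)·26 + (-21)·6 + 13·14 = -494 - 126 + 182 = -438
|q|² = 676 + 36 + 196 = 908
proj_q p = (-438/908) · (26, 6, 14) ≈ (-12.542, -2.894, -6.753)

(-12.542, -2.894, -6.753)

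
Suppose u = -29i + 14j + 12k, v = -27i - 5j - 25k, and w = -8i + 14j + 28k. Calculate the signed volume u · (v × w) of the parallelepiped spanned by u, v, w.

2278

v × w:
i: (-5)·28 - (-25)·14 = -140 - (-350) = 210
j: (-25)·(-8) - (-27)·28 = 200 - (-756) = 956
k: (-27)·14 - (-5)·(-8) = -378 - 40 = -418
v × w = (210, 956, -418)
u · (v × w) = (-29)·210 + 14·956 + 12·(-418) = -6090 + 13384 - 5016 = 2278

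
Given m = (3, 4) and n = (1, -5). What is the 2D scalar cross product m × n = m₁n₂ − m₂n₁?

-19

3·(-5) - 4·1 = -15 - 4 = -19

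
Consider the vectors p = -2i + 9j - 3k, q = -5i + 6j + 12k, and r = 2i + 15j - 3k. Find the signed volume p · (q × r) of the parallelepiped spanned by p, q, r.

q × r:
i: 6·(-3) - 12·15 = -18 - 180 = -198
j: 12·2 - (-5)·(-3) = 24 - 15 = 9
k: (-5)·15 - 6·2 = -75 - 12 = -87
q × r = (-198, 9, -87)
p · (q × r) = (-2)·(-198) + 9·9 + (-3)·(-87) = 396 + 81 + 261 = 738

738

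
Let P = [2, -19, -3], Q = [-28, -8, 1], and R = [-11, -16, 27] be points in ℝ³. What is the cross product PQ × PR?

(318, 848, 53)

PQ = (-30, 11, 4)
PR = (-13, 3, 30)
i: 11·30 - 4·3 = 330 - 12 = 318
j: 4·(-13) - (-30)·30 = -52 - (-900) = 848
k: (-30)·3 - 11·(-13) = -90 - (-143) = 53
PQ × PR = (318, 848, 53)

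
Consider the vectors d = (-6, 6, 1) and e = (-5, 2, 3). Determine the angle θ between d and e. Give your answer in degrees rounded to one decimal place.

31.3

d · e = (-6)·(-5) + 6·2 + 1·3 = 30 + 12 + 3 = 45
|d|² = 36 + 36 + 1 = 73,  |d| = √73 ≈ 8.544004
|e|² = 25 + 4 + 9 = 38,  |e| = √38 ≈ 6.164414
cos θ = 45 / (8.544004 · 6.164414) ≈ 0.85440
θ = arccos(0.85440) ≈ 31.3°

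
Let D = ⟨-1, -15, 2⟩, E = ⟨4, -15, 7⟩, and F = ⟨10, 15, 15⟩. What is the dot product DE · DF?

DE = E − D = (5, 0, 5)
DF = F − D = (11, 30, 13)
DE · DF = 5·11 + 0·30 + 5·13 = 55 + 0 + 65 = 120

120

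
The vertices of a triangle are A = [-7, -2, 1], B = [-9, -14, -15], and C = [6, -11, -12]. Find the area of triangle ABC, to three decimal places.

AB = (-2, -12, -16),  AC = (13, -9, -13)
i: (-12)·(-13) - (-16)·(-9) = 156 - 144 = 12
j: (-16)·13 - (-2)·(-13) = -208 - 26 = -234
k: (-2)·(-9) - (-12)·13 = 18 - (-156) = 174
AB × AC = (12, -234, 174)
|AB × AC| = √85176 ≈ 291.8493
area = ½ · 291.8493 ≈ 145.925

145.925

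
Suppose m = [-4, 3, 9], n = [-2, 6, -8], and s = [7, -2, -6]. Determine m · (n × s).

n × s:
i: 6·(-6) - (-8)·(-2) = -36 - 16 = -52
j: (-8)·7 - (-2)·(-6) = -56 - 12 = -68
k: (-2)·(-2) - 6·7 = 4 - 42 = -38
n × s = (-52, -68, -38)
m · (n × s) = (-4)·(-52) + 3·(-68) + 9·(-38) = 208 - 204 - 342 = -338

-338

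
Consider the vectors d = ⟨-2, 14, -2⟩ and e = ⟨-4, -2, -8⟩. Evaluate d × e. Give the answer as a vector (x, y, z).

i: 14·(-8) - (-2)·(-2) = -112 - 4 = -116
j: (-2)·(-4) - (-2)·(-8) = 8 - 16 = -8
k: (-2)·(-2) - 14·(-4) = 4 - (-56) = 60
d × e = (-116, -8, 60)

(-116, -8, 60)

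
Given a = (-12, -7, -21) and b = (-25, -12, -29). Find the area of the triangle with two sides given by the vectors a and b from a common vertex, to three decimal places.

i: (-7)·(-29) - (-21)·(-12) = 203 - 252 = -49
j: (-21)·(-25) - (-12)·(-29) = 525 - 348 = 177
k: (-12)·(-12) - (-7)·(-25) = 144 - 175 = -31
a × b = (-49, 177, -31)
|a × b| = √((-49)² + 177² + (-31)²) = √34691 ≈ 186.2552
area = ½ · 186.2552 ≈ 93.128

93.128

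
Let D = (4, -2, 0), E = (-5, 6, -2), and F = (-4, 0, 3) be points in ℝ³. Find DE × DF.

(28, 43, 46)

DE = (-9, 8, -2)
DF = (-8, 2, 3)
i: 8·3 - (-2)·2 = 24 - (-4) = 28
j: (-2)·(-8) - (-9)·3 = 16 - (-27) = 43
k: (-9)·2 - 8·(-8) = -18 - (-64) = 46
DE × DF = (28, 43, 46)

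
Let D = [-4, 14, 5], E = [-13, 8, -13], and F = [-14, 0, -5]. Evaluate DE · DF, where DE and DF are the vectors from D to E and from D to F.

354

DE = E − D = (-9, -6, -18)
DF = F − D = (-10, -14, -10)
DE · DF = (-9)·(-10) + (-6)·(-14) + (-18)·(-10) = 90 + 84 + 180 = 354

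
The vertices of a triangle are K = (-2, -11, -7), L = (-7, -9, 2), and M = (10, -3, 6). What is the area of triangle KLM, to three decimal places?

95.054

KL = (-5, 2, 9),  KM = (12, 8, 13)
i: 2·13 - 9·8 = 26 - 72 = -46
j: 9·12 - (-5)·13 = 108 - (-65) = 173
k: (-5)·8 - 2·12 = -40 - 24 = -64
KL × KM = (-46, 173, -64)
|KL × KM| = √36141 ≈ 190.1079
area = ½ · 190.1079 ≈ 95.054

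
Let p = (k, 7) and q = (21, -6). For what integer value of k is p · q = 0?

2

p · q = k·21 + 7·(-6) = -42 + 21k
Set equal to 0: 21k = 42, so k = 2.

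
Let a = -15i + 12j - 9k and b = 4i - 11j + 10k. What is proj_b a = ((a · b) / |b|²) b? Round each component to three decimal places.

(-4.759, 13.089, -11.899)

a · b = (-15)·4 + 12·(-11) + (-9)·10 = -60 - 132 - 90 = -282
|b|² = 16 + 121 + 100 = 237
proj_b a = (-282/237) · (4, -11, 10) ≈ (-4.759, 13.089, -11.899)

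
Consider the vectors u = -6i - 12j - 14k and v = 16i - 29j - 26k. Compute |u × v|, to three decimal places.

i: (-12)·(-26) - (-14)·(-29) = 312 - 406 = -94
j: (-14)·16 - (-6)·(-26) = -224 - 156 = -380
k: (-6)·(-29) - (-12)·16 = 174 - (-192) = 366
u × v = (-94, -380, 366)
|u × v| = √((-94)² + (-380)² + 366²) = √287192 ≈ 535.9030

535.903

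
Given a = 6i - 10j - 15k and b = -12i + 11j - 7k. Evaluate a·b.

a · b = 6·(-12) + (-10)·11 + (-15)·(-7) = -72 - 110 + 105 = -77

-77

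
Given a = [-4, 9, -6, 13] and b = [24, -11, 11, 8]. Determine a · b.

a · b = (-4)·24 + 9·(-11) + (-6)·11 + 13·8 = -96 - 99 - 66 + 104 = -157

-157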